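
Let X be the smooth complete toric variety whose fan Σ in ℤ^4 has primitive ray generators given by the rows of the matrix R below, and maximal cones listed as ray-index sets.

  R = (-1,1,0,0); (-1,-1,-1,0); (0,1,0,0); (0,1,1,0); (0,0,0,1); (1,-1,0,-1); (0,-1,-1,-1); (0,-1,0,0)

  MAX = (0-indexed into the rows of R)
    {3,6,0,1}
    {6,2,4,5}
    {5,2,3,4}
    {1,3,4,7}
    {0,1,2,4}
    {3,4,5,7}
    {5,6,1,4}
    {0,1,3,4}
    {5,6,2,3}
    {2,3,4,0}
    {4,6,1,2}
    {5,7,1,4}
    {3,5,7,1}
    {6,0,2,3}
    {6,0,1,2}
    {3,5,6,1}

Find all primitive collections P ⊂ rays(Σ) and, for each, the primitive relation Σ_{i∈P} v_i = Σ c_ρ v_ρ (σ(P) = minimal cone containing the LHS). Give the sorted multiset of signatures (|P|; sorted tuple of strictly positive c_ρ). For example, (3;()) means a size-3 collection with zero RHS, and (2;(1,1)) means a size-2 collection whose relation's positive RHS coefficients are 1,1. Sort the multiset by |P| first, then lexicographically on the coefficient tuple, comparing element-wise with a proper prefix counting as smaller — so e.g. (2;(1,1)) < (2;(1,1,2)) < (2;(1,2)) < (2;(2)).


The 9 primitive collections of Σ (r=8, n=4):

  P={2,7}:  v_{2} + v_{7} = 0 — sig = (2;())
  P={0,5}:  v_{0} + v_{5} = v_{3} + v_{6} — sig = (2;(1,1))
  P={0,7}:  v_{0} + v_{7} = v_{1} + v_{3} — sig = (2;(1,1))
  P={6,7}:  v_{6} + v_{7} = v_{1} + v_{5} — sig = (2;(1,1))
  P={3,4,6}:  v_{3} + v_{4} + v_{6} = 0 — sig = (3;())
  P={1,2,3}:  v_{1} + v_{2} + v_{3} = v_{0} — sig = (3;(1))
  P={1,2,5}:  v_{1} + v_{2} + v_{5} = v_{6} — sig = (3;(1))
  P={0,4,6}:  v_{0} + v_{4} + v_{6} = v_{1} + v_{2} — sig = (3;(1,1))
  P={1,3,4,5}:  v_{1} + v_{3} + v_{4} + v_{5} = v_{7} — sig = (4;(1))

so the primitive-relation signature multiset is
{ (2;()),  (2;(1,1)) ×3,  (3;()),  (3;(1)) ×2,  (3;(1,1)),  (4;(1)) }


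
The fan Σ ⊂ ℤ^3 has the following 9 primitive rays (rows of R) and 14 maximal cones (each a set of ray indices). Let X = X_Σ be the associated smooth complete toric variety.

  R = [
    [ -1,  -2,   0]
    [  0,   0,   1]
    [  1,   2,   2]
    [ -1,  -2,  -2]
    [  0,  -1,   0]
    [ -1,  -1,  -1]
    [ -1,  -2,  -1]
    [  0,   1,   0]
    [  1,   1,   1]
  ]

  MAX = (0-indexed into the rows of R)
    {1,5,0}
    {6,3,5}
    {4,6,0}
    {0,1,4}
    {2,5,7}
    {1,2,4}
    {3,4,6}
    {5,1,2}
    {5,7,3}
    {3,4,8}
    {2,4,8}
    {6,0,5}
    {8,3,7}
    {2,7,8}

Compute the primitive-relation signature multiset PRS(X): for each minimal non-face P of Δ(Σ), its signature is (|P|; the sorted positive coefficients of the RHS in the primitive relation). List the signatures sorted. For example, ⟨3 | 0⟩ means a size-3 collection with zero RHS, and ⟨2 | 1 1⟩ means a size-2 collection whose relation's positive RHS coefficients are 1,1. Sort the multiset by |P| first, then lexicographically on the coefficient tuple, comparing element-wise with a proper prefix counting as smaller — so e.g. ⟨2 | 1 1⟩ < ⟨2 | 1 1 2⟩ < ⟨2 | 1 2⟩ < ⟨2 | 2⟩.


15 collections generate NE(X_Σ); each relation:

  P = {2,3}:  v_{2} + v_{3} = 0 ; sig = ⟨2 | 0⟩
  P = {4,7}:  v_{4} + v_{7} = 0 ; sig = ⟨2 | 0⟩
  P = {5,8}:  v_{5} + v_{8} = 0 ; sig = ⟨2 | 0⟩
  P = {1,3}:  v_{1} + v_{3} = v_{6} ; sig = ⟨2 | 1⟩
  P = {1,6}:  v_{1} + v_{6} = v_{0} ; sig = ⟨2 | 1⟩
  P = {2,6}:  v_{2} + v_{6} = v_{1} ; sig = ⟨2 | 1⟩
  P = {4,5}:  v_{4} + v_{5} = v_{6} ; sig = ⟨2 | 1⟩
  P = {6,7}:  v_{6} + v_{7} = v_{5} ; sig = ⟨2 | 1⟩
  P = {6,8}:  v_{6} + v_{8} = v_{4} ; sig = ⟨2 | 1⟩
  P = {0,7}:  v_{0} + v_{7} = v_{1} + v_{5} ; sig = ⟨2 | 1 1⟩
  P = {0,8}:  v_{0} + v_{8} = v_{1} + v_{4} ; sig = ⟨2 | 1 1⟩
  P = {1,7}:  v_{1} + v_{7} = v_{2} + v_{5} ; sig = ⟨2 | 1 1⟩
  P = {1,8}:  v_{1} + v_{8} = v_{2} + v_{4} ; sig = ⟨2 | 1 1⟩
  P = {0,2}:  v_{0} + v_{2} = 2·v_{1} ; sig = ⟨2 | 2⟩
  P = {0,3}:  v_{0} + v_{3} = 2·v_{6} ; sig = ⟨2 | 2⟩

Hence PRS(X_Σ) =
    |P|=2: 15 collections, coeffs (), (), (), (1), (1), (1), (1), (1), (1), (1,1), (1,1), (1,1), (1,1), (2), (2)


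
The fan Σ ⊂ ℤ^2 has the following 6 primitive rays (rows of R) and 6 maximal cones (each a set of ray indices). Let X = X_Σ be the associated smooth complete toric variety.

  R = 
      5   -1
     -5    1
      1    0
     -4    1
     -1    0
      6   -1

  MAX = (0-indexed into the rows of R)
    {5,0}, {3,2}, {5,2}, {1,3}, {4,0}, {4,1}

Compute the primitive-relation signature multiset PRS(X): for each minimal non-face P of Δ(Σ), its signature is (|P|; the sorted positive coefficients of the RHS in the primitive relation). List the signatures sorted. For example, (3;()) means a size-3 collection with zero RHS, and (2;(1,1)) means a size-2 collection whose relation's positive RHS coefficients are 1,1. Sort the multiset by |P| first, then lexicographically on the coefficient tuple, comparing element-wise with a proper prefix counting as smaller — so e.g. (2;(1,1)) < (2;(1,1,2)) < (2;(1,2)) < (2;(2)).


Δ(Σ) — 6 vertices, 9 min non-faces:

  {0,1}:  v_{0} + v_{1} = 0 — sig = (2;())
  {2,4}:  v_{2} + v_{4} = 0 — sig = (2;())
  {0,2}:  v_{0} + v_{2} = v_{5} — sig = (2;(1))
  {0,3}:  v_{0} + v_{3} = v_{2} — sig = (2;(1))
  {1,2}:  v_{1} + v_{2} = v_{3} — sig = (2;(1))
  {1,5}:  v_{1} + v_{5} = v_{2} — sig = (2;(1))
  {3,4}:  v_{3} + v_{4} = v_{1} — sig = (2;(1))
  {4,5}:  v_{4} + v_{5} = v_{0} — sig = (2;(1))
  {3,5}:  v_{3} + v_{5} = 2·v_{2} — sig = (2;(2))

Sorted signature multiset PRS(X):
    (2;())
    (2;())
    (2;(1))
    (2;(1))
    (2;(1))
    (2;(1))
    (2;(1))
    (2;(1))
    (2;(2))


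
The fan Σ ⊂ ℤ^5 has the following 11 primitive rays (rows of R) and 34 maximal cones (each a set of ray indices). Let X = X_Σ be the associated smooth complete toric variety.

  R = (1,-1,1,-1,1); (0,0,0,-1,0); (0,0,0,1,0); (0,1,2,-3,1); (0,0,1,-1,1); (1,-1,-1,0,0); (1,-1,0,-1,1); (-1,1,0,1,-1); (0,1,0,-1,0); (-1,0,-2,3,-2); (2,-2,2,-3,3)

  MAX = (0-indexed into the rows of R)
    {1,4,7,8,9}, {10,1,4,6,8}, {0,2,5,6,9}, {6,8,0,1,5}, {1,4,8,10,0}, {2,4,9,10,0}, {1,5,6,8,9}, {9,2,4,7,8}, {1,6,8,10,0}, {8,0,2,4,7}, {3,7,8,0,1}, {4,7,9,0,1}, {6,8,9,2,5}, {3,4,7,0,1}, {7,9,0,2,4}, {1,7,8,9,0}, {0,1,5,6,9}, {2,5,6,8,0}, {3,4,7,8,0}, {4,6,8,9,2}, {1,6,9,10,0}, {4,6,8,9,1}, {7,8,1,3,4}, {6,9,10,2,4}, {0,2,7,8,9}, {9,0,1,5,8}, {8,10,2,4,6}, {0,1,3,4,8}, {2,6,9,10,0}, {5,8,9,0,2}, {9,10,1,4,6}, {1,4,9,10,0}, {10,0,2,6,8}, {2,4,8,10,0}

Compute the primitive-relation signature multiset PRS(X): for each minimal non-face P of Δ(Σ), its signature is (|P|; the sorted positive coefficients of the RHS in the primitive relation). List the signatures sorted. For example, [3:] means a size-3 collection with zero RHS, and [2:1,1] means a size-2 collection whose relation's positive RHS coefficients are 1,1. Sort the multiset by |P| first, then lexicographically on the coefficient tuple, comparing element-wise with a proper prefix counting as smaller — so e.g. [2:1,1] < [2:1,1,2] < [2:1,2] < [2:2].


16 collections generate NE(X_Σ); each relation:

  P={1,2}:  v_{1} + v_{2} = 0  ⇒ sig = [2:]
  P={6,7}:  v_{6} + v_{7} = 0  ⇒ sig = [2:]
  P={4,5}:  v_{4} + v_{5} = v_{6}  ⇒ sig = [2:1]
  P={3,9}:  v_{3} + v_{9} = v_{1} + v_{7}  ⇒ sig = [2:1,1]
  P={7,10}:  v_{7} + v_{10} = v_{0} + v_{4}  ⇒ sig = [2:1,1]
  P={3,5}:  v_{3} + v_{5} = v_{0} + v_{1} + v_{8}  ⇒ sig = [2:1,1,1]
  P={5,7}:  v_{5} + v_{7} = v_{0} + v_{8} + v_{9}  ⇒ sig = [2:1,1,1]
  P={2,3}:  v_{2} + v_{3} = v_{0} + v_{4} + v_{7} + v_{8}  ⇒ sig = [2:1,1,1,1]
  P={3,6}:  v_{3} + v_{6} = v_{0} + v_{1} + v_{4} + v_{8}  ⇒ sig = [2:1,1,1,1]
  P={3,10}:  v_{3} + v_{10} = 2·v_{0} + v_{1} + 2·v_{4} + v_{8}  ⇒ sig = [2:1,1,2,2]
  P={5,10}:  v_{5} + v_{10} = v_{0} + 2·v_{6}  ⇒ sig = [2:1,2]
  P={0,4,6}:  v_{0} + v_{4} + v_{6} = v_{10}  ⇒ sig = [3:1]
  P={8,9,10}:  v_{8} + v_{9} + v_{10} = v_{6}  ⇒ sig = [3:1]
  P={0,4,8,9}:  v_{0} + v_{4} + v_{8} + v_{9} = 0  ⇒ sig = [4:]
  P={0,6,8,9}:  v_{0} + v_{6} + v_{8} + v_{9} = v_{5}  ⇒ sig = [4:1]
  P={0,1,4,7,8}:  v_{0} + v_{1} + v_{4} + v_{7} + v_{8} = v_{3}  ⇒ sig = [5:1]

Hence PRS(X_Σ) =
[[2:], [2:], [2:1], [2:1,1], [2:1,1], [2:1,1,1], [2:1,1,1], [2:1,1,1,1], [2:1,1,1,1], [2:1,1,2,2], [2:1,2], [3:1], [3:1], [4:], [4:1], [5:1]]


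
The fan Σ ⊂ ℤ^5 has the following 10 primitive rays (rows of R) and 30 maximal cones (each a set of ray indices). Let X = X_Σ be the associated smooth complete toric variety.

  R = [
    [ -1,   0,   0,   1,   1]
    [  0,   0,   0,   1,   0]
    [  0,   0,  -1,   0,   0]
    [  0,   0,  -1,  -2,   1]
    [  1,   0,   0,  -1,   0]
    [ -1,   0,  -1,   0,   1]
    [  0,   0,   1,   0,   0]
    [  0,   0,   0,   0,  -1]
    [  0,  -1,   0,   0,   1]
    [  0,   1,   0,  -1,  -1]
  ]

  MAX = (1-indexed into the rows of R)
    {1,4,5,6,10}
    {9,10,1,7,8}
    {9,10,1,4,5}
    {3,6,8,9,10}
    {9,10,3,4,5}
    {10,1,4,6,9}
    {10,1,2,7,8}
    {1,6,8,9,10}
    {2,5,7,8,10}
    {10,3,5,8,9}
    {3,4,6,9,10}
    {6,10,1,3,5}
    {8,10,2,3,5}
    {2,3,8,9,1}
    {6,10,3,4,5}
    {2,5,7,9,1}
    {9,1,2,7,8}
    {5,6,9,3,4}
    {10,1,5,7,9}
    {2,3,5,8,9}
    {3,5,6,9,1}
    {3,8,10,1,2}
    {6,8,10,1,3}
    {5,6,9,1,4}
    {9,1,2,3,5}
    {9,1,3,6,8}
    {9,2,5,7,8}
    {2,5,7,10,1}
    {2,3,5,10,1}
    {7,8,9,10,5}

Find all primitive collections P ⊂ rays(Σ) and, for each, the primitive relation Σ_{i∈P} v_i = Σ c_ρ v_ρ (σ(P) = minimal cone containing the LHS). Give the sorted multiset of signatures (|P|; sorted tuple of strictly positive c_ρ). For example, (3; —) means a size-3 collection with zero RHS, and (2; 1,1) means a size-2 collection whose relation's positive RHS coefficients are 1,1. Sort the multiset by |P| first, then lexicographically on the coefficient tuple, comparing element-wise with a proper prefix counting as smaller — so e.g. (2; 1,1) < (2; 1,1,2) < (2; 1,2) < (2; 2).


Σ has 12 primitive collections:

  P={3,7}:  v_{3} + v_{7} = 0 ; sig = (2; —)
  P={2,4}:  v_{2} + v_{4} = v_{5} + v_{6} ; sig = (2; 1,1)
  P={2,6}:  v_{2} + v_{6} = v_{1} + v_{3} ; sig = (2; 1,1)
  P={6,7}:  v_{6} + v_{7} = v_{1} + v_{9} + v_{10} ; sig = (2; 1,1,1)
  P={4,7}:  v_{4} + v_{7} = v_{1} + v_{5} + 2·v_{9} + 2·v_{10} ; sig = (2; 1,1,2,2)
  P={4,8}:  v_{4} + v_{8} = v_{3} + 2·v_{9} + 2·v_{10} ; sig = (2; 1,2,2)
  P={1,5,8}:  v_{1} + v_{5} + v_{8} = 0 ; sig = (3; —)
  P={2,9,10}:  v_{2} + v_{9} + v_{10} = 0 ; sig = (3; —)
  P={5,6,8}:  v_{5} + v_{6} + v_{8} = v_{3} + v_{9} + v_{10} ; sig = (3; 1,1,1)
  P={1,3,4}:  v_{1} + v_{3} + v_{4} = v_{5} + 2·v_{6} ; sig = (3; 1,2)
  P={1,3,9,10}:  v_{1} + v_{3} + v_{9} + v_{10} = v_{6} ; sig = (4; 1)
  P={5,6,9,10}:  v_{5} + v_{6} + v_{9} + v_{10} = v_{4} ; sig = (4; 1)

Signatures (|P|; sorted positive RHS coefficients), sorted:
[(2; —), (2; 1,1), (2; 1,1), (2; 1,1,1), (2; 1,1,2,2), (2; 1,2,2), (3; —), (3; —), (3; 1,1,1), (3; 1,2), (4; 1), (4; 1)]


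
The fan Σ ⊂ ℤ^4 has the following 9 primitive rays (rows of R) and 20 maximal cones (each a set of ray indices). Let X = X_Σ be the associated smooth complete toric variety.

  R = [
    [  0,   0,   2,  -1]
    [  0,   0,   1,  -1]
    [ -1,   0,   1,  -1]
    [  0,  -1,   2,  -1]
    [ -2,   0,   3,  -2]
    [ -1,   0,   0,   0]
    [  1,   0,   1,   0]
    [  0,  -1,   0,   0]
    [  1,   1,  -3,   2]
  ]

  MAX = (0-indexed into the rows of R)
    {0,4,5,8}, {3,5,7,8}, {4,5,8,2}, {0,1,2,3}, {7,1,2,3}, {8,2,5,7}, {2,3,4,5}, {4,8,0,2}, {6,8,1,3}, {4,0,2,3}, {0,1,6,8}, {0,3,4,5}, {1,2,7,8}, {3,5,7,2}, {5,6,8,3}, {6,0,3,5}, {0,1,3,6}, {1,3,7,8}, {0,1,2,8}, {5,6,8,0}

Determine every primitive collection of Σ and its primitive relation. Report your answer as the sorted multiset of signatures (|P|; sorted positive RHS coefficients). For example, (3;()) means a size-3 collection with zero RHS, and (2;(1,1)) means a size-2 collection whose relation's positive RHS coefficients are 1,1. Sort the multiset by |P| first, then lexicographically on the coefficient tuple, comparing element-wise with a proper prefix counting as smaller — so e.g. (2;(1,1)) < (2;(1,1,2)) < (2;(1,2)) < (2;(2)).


Primitive collections (11):

  • {0,7}:  v_{0} + v_{7} = v_{3}  ⟹  sig = (2;(1))
  • {1,5}:  v_{1} + v_{5} = v_{2}  ⟹  sig = (2;(1))
  • {2,6}:  v_{2} + v_{6} = v_{0}  ⟹  sig = (2;(1))
  • {4,7}:  v_{4} + v_{7} = v_{2} + v_{3} + v_{5}  ⟹  sig = (2;(1,1,1))
  • {1,4}:  v_{1} + v_{4} = v_{0} + 2·v_{2}  ⟹  sig = (2;(1,2))
  • {4,6}:  v_{4} + v_{6} = 2·v_{0} + v_{5}  ⟹  sig = (2;(1,2))
  • {6,7}:  v_{6} + v_{7} = 2·v_{3} + v_{8}  ⟹  sig = (2;(1,2))
  • {2,3,8}:  v_{2} + v_{3} + v_{8} = 0  ⟹  sig = (3;())
  • {0,2,5}:  v_{0} + v_{2} + v_{5} = v_{4}  ⟹  sig = (3;(1))
  • {0,3,8}:  v_{0} + v_{3} + v_{8} = v_{6}  ⟹  sig = (3;(1))
  • {3,4,8}:  v_{3} + v_{4} + v_{8} = v_{0} + v_{5}  ⟹  sig = (3;(1,1))

Hence PRS(X_Σ) =
    (2;(1))
    (2;(1))
    (2;(1))
    (2;(1,1,1))
    (2;(1,2))
    (2;(1,2))
    (2;(1,2))
    (3;())
    (3;(1))
    (3;(1))
    (3;(1,1))


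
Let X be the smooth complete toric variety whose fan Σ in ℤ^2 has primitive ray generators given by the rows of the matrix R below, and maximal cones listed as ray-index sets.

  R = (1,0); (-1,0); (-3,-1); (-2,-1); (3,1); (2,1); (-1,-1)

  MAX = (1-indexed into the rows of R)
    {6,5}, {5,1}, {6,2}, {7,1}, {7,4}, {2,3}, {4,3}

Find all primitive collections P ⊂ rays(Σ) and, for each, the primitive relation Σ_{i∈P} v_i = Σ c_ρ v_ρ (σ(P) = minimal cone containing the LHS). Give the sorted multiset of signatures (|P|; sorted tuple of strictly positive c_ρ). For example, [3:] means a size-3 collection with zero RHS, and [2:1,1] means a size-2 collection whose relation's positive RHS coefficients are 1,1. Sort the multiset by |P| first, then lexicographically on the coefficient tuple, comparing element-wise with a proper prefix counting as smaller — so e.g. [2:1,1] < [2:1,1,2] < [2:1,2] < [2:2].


|primitive collections| = 14. Relations:

  P={1,2}:  v_{1} + v_{2} = 0  →  sig = [2:]
  P={3,5}:  v_{3} + v_{5} = 0  →  sig = [2:]
  P={4,6}:  v_{4} + v_{6} = 0  →  sig = [2:]
  P={1,3}:  v_{1} + v_{3} = v_{4}  →  sig = [2:1]
  P={1,4}:  v_{1} + v_{4} = v_{7}  →  sig = [2:1]
  P={1,6}:  v_{1} + v_{6} = v_{5}  →  sig = [2:1]
  P={2,4}:  v_{2} + v_{4} = v_{3}  →  sig = [2:1]
  P={2,5}:  v_{2} + v_{5} = v_{6}  →  sig = [2:1]
  P={2,7}:  v_{2} + v_{7} = v_{4}  →  sig = [2:1]
  P={3,6}:  v_{3} + v_{6} = v_{2}  →  sig = [2:1]
  P={4,5}:  v_{4} + v_{5} = v_{1}  →  sig = [2:1]
  P={6,7}:  v_{6} + v_{7} = v_{1}  →  sig = [2:1]
  P={3,7}:  v_{3} + v_{7} = 2·v_{4}  →  sig = [2:2]
  P={5,7}:  v_{5} + v_{7} = 2·v_{1}  →  sig = [2:2]

Signatures (|P|; sorted positive RHS coefficients), sorted:
[[2:], [2:], [2:], [2:1], [2:1], [2:1], [2:1], [2:1], [2:1], [2:1], [2:1], [2:1], [2:2], [2:2]]


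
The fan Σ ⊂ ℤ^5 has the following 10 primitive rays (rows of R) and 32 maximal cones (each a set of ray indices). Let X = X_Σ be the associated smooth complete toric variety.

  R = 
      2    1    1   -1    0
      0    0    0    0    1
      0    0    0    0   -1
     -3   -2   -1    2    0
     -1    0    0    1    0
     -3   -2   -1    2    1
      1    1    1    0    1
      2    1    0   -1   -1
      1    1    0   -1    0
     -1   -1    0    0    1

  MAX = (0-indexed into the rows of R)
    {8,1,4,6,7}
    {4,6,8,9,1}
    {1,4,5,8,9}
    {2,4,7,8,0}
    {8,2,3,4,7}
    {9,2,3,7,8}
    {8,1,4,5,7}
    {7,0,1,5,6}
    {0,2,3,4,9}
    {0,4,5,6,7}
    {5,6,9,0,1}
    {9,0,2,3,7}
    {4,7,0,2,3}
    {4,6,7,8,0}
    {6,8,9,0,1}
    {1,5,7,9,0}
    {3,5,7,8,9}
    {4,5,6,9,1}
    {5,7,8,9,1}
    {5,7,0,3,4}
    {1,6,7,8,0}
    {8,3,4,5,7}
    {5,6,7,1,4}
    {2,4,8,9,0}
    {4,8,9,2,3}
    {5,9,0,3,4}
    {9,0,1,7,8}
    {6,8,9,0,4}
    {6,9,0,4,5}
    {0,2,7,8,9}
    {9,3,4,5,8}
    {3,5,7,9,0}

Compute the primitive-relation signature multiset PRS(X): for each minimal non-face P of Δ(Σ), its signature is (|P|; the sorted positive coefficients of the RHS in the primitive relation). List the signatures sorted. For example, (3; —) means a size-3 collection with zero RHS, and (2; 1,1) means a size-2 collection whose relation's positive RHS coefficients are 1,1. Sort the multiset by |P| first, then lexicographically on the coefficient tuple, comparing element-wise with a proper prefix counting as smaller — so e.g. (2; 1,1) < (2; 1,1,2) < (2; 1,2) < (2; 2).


Σ has 11 primitive collections:

  P = {1,2}:  v_{1} + v_{2} = 0  ⟹  sig = (2; —)
  P = {1,3}:  v_{1} + v_{3} = v_{5}  ⟹  sig = (2; 1)
  P = {2,5}:  v_{2} + v_{5} = v_{3}  ⟹  sig = (2; 1)
  P = {2,6}:  v_{2} + v_{6} = v_{0} + v_{4}  ⟹  sig = (2; 1,1)
  P = {3,6}:  v_{3} + v_{6} = v_{0} + v_{4} + v_{5}  ⟹  sig = (2; 1,1,1)
  P = {0,3,8}:  v_{0} + v_{3} + v_{8} = 0  ⟹  sig = (3; —)
  P = {4,7,9}:  v_{4} + v_{7} + v_{9} = 0  ⟹  sig = (3; —)
  P = {0,1,4}:  v_{0} + v_{1} + v_{4} = v_{6}  ⟹  sig = (3; 1)
  P = {0,5,8}:  v_{0} + v_{5} + v_{8} = v_{1}  ⟹  sig = (3; 1)
  P = {6,7,9}:  v_{6} + v_{7} + v_{9} = v_{0} + v_{1}  ⟹  sig = (3; 1,1)
  P = {5,6,8}:  v_{5} + v_{6} + v_{8} = 2·v_{1} + v_{4}  ⟹  sig = (3; 1,2)

Signatures (|P|; sorted positive RHS coefficients), sorted:
    (2; —)
    (2; 1)
    (2; 1)
    (2; 1,1)
    (2; 1,1,1)
    (3; —)
    (3; —)
    (3; 1)
    (3; 1)
    (3; 1,1)
    (3; 1,2)


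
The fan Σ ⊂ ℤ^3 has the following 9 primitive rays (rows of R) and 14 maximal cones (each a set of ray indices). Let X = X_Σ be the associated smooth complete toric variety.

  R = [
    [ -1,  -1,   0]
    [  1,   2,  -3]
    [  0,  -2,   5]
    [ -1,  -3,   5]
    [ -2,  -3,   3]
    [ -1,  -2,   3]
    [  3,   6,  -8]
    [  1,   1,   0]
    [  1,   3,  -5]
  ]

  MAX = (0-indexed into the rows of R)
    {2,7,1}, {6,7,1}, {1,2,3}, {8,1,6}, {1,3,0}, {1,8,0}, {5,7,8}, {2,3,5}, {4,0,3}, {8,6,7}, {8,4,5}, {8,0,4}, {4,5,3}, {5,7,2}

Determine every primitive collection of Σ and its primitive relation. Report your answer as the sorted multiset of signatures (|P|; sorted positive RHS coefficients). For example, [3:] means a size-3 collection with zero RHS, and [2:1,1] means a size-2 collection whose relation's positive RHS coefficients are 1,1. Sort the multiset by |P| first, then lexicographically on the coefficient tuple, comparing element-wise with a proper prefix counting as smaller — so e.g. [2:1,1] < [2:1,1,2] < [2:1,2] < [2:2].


16 collections generate NE(X_Σ); each relation:

  • {0,7}:  v_{0} + v_{7} = 0  ⟹  sig = [2:]
  • {1,5}:  v_{1} + v_{5} = 0  ⟹  sig = [2:]
  • {3,8}:  v_{3} + v_{8} = 0  ⟹  sig = [2:]
  • {0,2}:  v_{0} + v_{2} = v_{3}  ⟹  sig = [2:1]
  • {0,5}:  v_{0} + v_{5} = v_{4}  ⟹  sig = [2:1]
  • {1,4}:  v_{1} + v_{4} = v_{0}  ⟹  sig = [2:1]
  • {2,8}:  v_{2} + v_{8} = v_{7}  ⟹  sig = [2:1]
  • {3,7}:  v_{3} + v_{7} = v_{2}  ⟹  sig = [2:1]
  • {4,6}:  v_{4} + v_{6} = v_{8}  ⟹  sig = [2:1]
  • {4,7}:  v_{4} + v_{7} = v_{5}  ⟹  sig = [2:1]
  • {0,6}:  v_{0} + v_{6} = v_{1} + v_{8}  ⟹  sig = [2:1,1]
  • {2,4}:  v_{2} + v_{4} = v_{3} + v_{5}  ⟹  sig = [2:1,1]
  • {3,6}:  v_{3} + v_{6} = v_{1} + v_{7}  ⟹  sig = [2:1,1]
  • {5,6}:  v_{5} + v_{6} = v_{7} + v_{8}  ⟹  sig = [2:1,1]
  • {2,6}:  v_{2} + v_{6} = v_{1} + 2·v_{7}  ⟹  sig = [2:1,2]
  • {1,7,8}:  v_{1} + v_{7} + v_{8} = v_{6}  ⟹  sig = [3:1]

Signatures (|P|; sorted positive RHS coefficients), sorted:
{ [2:] ×3,  [2:1] ×7,  [2:1,1] ×4,  [2:1,2],  [3:1] }


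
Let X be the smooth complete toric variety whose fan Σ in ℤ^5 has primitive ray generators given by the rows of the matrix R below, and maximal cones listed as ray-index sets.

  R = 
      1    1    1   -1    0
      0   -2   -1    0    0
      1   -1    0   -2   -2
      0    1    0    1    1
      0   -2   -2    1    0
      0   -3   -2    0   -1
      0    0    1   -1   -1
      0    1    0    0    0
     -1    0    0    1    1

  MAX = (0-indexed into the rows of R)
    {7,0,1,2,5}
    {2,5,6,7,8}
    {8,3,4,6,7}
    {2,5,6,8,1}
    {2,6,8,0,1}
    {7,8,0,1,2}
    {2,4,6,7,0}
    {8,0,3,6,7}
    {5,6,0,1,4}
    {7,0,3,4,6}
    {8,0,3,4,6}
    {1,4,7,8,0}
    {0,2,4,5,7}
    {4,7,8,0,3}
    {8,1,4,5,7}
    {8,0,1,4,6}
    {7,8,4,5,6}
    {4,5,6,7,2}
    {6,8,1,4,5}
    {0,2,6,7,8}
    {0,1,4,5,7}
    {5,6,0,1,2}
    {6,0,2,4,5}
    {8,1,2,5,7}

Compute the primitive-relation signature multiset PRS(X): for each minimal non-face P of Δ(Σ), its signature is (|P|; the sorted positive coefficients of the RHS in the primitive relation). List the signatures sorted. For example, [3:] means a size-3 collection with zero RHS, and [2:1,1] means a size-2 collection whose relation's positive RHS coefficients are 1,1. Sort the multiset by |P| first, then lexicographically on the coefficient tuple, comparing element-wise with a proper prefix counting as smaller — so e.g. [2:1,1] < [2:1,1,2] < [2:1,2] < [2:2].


Σ has 9 primitive collections:

  • {3,5}:  v_{3} + v_{5} = v_{4}  →  sig = [2:1]
  • {1,3}:  v_{1} + v_{3} = v_{0} + v_{4} + v_{8}  →  sig = [2:1,1,1]
  • {2,3}:  v_{2} + v_{3} = v_{0} + v_{4} + v_{6} + v_{7}  →  sig = [2:1,1,1,1]
  • {0,5,8}:  v_{0} + v_{5} + v_{8} = v_{1}  →  sig = [3:1]
  • {2,4,8}:  v_{2} + v_{4} + v_{8} = v_{5}  →  sig = [3:1]
  • {1,6,7}:  v_{1} + v_{6} + v_{7} = v_{2} + v_{8}  →  sig = [3:1,1]
  • {1,2,4}:  v_{1} + v_{2} + v_{4} = v_{0} + 2·v_{5}  →  sig = [3:1,2]
  • {0,5,6,7}:  v_{0} + v_{5} + v_{6} + v_{7} = v_{2}  →  sig = [4:1]
  • {0,4,6,7,8}:  v_{0} + v_{4} + v_{6} + v_{7} + v_{8} = 0  →  sig = [5:]

so the primitive-relation signature multiset is
[[2:1], [2:1,1,1], [2:1,1,1,1], [3:1], [3:1], [3:1,1], [3:1,2], [4:1], [5:]]


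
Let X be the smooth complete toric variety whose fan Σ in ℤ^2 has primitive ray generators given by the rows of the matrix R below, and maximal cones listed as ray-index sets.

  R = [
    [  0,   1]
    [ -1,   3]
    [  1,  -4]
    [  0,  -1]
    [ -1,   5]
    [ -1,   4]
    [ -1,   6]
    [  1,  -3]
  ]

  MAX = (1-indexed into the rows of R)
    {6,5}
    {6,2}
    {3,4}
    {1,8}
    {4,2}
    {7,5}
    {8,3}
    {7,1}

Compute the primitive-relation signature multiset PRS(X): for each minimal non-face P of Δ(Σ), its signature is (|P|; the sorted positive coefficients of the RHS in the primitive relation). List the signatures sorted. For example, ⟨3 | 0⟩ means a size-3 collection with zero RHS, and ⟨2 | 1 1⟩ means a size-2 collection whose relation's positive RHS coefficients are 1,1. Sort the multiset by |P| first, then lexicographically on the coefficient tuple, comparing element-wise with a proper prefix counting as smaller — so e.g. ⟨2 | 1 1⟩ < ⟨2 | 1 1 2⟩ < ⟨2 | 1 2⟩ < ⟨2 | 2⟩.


Primitive collections (20):

  {1,4}:  v_{1} + v_{4} = 0  →  sig = ⟨2 | 0⟩
  {2,8}:  v_{2} + v_{8} = 0  →  sig = ⟨2 | 0⟩
  {3,6}:  v_{3} + v_{6} = 0  →  sig = ⟨2 | 0⟩
  {1,2}:  v_{1} + v_{2} = v_{6}  →  sig = ⟨2 | 1⟩
  {1,3}:  v_{1} + v_{3} = v_{8}  →  sig = ⟨2 | 1⟩
  {1,5}:  v_{1} + v_{5} = v_{7}  →  sig = ⟨2 | 1⟩
  {1,6}:  v_{1} + v_{6} = v_{5}  →  sig = ⟨2 | 1⟩
  {2,3}:  v_{2} + v_{3} = v_{4}  →  sig = ⟨2 | 1⟩
  {3,5}:  v_{3} + v_{5} = v_{1}  →  sig = ⟨2 | 1⟩
  {4,5}:  v_{4} + v_{5} = v_{6}  →  sig = ⟨2 | 1⟩
  {4,6}:  v_{4} + v_{6} = v_{2}  →  sig = ⟨2 | 1⟩
  {4,7}:  v_{4} + v_{7} = v_{5}  →  sig = ⟨2 | 1⟩
  {4,8}:  v_{4} + v_{8} = v_{3}  →  sig = ⟨2 | 1⟩
  {6,8}:  v_{6} + v_{8} = v_{1}  →  sig = ⟨2 | 1⟩
  {2,7}:  v_{2} + v_{7} = v_{5} + v_{6}  →  sig = ⟨2 | 1 1⟩
  {2,5}:  v_{2} + v_{5} = 2·v_{6}  →  sig = ⟨2 | 2⟩
  {3,7}:  v_{3} + v_{7} = 2·v_{1}  →  sig = ⟨2 | 2⟩
  {5,8}:  v_{5} + v_{8} = 2·v_{1}  →  sig = ⟨2 | 2⟩
  {6,7}:  v_{6} + v_{7} = 2·v_{5}  →  sig = ⟨2 | 2⟩
  {7,8}:  v_{7} + v_{8} = 3·v_{1}  →  sig = ⟨2 | 3⟩

Sorted signature multiset PRS(X):
    |P|=2: 20 collections, coeffs (), (), (), (1), (1), (1), (1), (1), (1), (1), (1), (1), (1), (1), (1,1), (2), (2), (2), (2), (3)


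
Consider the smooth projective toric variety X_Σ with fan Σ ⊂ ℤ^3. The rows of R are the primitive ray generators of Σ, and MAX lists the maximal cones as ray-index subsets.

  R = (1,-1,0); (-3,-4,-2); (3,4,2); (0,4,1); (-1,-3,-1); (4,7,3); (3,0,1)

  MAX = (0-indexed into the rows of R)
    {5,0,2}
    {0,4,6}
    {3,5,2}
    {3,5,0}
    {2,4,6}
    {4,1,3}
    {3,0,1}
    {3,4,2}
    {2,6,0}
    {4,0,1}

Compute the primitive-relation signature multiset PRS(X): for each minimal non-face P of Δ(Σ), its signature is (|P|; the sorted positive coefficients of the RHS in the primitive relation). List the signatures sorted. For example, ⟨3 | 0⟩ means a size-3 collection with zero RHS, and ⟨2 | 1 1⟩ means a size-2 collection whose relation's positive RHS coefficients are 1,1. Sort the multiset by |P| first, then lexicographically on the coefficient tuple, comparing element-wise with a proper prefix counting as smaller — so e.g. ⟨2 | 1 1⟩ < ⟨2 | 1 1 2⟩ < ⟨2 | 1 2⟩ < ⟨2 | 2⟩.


|primitive collections| = 9. Relations:

  {1,2}:  v_{1} + v_{2} = 0 ; sig = ⟨2 | 0⟩
  {3,6}:  v_{3} + v_{6} = v_{2} ; sig = ⟨2 | 1⟩
  {4,5}:  v_{4} + v_{5} = v_{2} ; sig = ⟨2 | 1⟩
  {1,5}:  v_{1} + v_{5} = v_{0} + v_{3} ; sig = ⟨2 | 1 1⟩
  {1,6}:  v_{1} + v_{6} = v_{0} + v_{4} ; sig = ⟨2 | 1 1⟩
  {5,6}:  v_{5} + v_{6} = v_{0} + 2·v_{2} ; sig = ⟨2 | 1 2⟩
  {0,3,4}:  v_{0} + v_{3} + v_{4} = 0 ; sig = ⟨3 | 0⟩
  {0,2,3}:  v_{0} + v_{2} + v_{3} = v_{5} ; sig = ⟨3 | 1⟩
  {0,2,4}:  v_{0} + v_{2} + v_{4} = v_{6} ; sig = ⟨3 | 1⟩

Hence PRS(X_Σ) =
[⟨2 | 0⟩, ⟨2 | 1⟩, ⟨2 | 1⟩, ⟨2 | 1 1⟩, ⟨2 | 1 1⟩, ⟨2 | 1 2⟩, ⟨3 | 0⟩, ⟨3 | 1⟩, ⟨3 | 1⟩]


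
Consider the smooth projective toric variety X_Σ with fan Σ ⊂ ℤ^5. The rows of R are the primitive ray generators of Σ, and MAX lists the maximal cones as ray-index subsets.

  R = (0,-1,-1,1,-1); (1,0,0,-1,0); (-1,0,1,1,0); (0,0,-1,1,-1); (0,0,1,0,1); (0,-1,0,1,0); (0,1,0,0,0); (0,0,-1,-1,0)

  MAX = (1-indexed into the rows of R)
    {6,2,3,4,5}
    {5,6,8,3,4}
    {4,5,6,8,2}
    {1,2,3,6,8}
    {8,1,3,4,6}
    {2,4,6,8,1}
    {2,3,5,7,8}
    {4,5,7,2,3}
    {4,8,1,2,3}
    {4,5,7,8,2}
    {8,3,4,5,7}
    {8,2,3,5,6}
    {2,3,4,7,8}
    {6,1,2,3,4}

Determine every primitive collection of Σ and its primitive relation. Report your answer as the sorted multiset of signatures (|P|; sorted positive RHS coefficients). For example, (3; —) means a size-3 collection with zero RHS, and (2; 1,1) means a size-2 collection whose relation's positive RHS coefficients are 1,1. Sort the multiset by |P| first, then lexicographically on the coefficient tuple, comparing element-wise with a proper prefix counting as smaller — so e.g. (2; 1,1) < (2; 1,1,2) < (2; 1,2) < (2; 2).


Σ has 5 primitive collections:

  {1,5}:  v_{1} + v_{5} = v_{6} ; sig = (2; 1)
  {1,7}:  v_{1} + v_{7} = v_{4} ; sig = (2; 1)
  {6,7}:  v_{6} + v_{7} = v_{4} + v_{5} ; sig = (2; 1,1)
  {2,3,4,5,8}:  v_{2} + v_{3} + v_{4} + v_{5} + v_{8} = 0 ; sig = (5; —)
  {2,3,4,6,8}:  v_{2} + v_{3} + v_{4} + v_{6} + v_{8} = v_{1} ; sig = (5; 1)

Hence PRS(X_Σ) =
[(2; 1), (2; 1), (2; 1,1), (5; —), (5; 1)]


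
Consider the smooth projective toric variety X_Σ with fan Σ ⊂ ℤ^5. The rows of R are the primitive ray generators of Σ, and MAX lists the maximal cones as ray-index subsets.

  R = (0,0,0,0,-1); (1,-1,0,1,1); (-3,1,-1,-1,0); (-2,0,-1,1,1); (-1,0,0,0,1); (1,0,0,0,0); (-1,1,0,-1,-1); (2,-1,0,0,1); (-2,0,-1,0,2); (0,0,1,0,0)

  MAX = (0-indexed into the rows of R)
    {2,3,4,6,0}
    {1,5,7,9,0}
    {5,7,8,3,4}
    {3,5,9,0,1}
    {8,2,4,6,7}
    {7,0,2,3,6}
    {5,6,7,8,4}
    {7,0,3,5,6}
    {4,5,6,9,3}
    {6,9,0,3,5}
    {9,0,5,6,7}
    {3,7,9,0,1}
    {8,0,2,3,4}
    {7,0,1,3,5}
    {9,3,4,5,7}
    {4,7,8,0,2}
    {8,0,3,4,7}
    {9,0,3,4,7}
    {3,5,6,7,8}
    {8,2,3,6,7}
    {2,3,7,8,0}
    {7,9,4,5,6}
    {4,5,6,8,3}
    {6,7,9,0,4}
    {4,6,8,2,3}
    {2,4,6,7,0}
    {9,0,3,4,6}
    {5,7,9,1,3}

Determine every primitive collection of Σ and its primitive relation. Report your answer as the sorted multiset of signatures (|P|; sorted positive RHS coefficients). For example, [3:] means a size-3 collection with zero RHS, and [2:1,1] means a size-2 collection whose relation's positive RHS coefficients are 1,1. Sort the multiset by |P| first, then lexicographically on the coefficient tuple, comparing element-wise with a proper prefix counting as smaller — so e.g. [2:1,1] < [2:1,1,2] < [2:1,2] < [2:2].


Primitive collections (14):

  P={1,6}:  v_{1} + v_{6} = 0 ; sig = [2:]
  P={1,2}:  v_{1} + v_{2} = v_{0} + v_{8} ; sig = [2:1,1]
  P={1,4}:  v_{1} + v_{4} = v_{3} + v_{7} + v_{9} ; sig = [2:1,1,1]
  P={1,8}:  v_{1} + v_{8} = v_{3} + v_{4} + v_{7} ; sig = [2:1,1,1]
  P={2,5}:  v_{2} + v_{5} = v_{3} + 2·v_{6} + v_{7} ; sig = [2:1,1,2]
  P={2,9}:  v_{2} + v_{9} = v_{0} + 2·v_{4} + v_{6} ; sig = [2:1,1,2]
  P={8,9}:  v_{8} + v_{9} = 2·v_{4} ; sig = [2:2]
  P={0,4,5}:  v_{0} + v_{4} + v_{5} = 0 ; sig = [3:]
  P={0,6,8}:  v_{0} + v_{6} + v_{8} = v_{2} ; sig = [3:1]
  P={0,5,8}:  v_{0} + v_{5} + v_{8} = v_{3} + v_{6} + v_{7} ; sig = [3:1,1,1]
  P={3,4,6,7}:  v_{3} + v_{4} + v_{6} + v_{7} = v_{8} ; sig = [4:1]
  P={3,6,7,9}:  v_{3} + v_{6} + v_{7} + v_{9} = v_{4} ; sig = [4:1]
  P={2,3,4,7}:  v_{2} + v_{3} + v_{4} + v_{7} = v_{0} + 2·v_{8} ; sig = [4:1,2]
  P={0,3,5,7,9}:  v_{0} + v_{3} + v_{5} + v_{7} + v_{9} = v_{1} ; sig = [5:1]

Sorted signature multiset PRS(X):
    [2:]
    [2:1,1]
    [2:1,1,1]
    [2:1,1,1]
    [2:1,1,2]
    [2:1,1,2]
    [2:2]
    [3:]
    [3:1]
    [3:1,1,1]
    [4:1]
    [4:1]
    [4:1,2]
    [5:1]


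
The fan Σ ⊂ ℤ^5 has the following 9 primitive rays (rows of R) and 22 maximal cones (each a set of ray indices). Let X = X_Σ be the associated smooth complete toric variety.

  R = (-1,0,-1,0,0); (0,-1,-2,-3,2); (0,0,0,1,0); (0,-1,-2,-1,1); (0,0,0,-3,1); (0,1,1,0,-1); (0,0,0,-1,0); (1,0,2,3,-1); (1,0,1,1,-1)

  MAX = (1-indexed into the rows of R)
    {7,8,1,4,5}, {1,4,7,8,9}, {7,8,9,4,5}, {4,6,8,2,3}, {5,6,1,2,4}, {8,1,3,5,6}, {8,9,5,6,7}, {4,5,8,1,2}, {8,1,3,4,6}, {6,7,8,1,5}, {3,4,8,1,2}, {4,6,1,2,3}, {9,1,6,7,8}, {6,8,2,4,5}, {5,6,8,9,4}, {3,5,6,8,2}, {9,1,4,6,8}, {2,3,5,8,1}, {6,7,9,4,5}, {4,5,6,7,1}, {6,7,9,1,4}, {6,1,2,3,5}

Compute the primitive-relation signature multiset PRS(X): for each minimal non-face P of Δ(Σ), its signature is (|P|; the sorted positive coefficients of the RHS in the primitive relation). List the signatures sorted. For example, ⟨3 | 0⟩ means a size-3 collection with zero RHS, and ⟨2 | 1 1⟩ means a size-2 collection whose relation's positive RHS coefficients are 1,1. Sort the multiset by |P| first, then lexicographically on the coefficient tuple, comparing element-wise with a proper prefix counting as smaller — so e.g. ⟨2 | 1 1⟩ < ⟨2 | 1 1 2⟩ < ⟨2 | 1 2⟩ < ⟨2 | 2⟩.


9 minimal non-faces of Δ(Σ) (on 9 rays):

  • {3,7}:  v_{3} + v_{7} = 0 ; sig = ⟨2 | 0⟩
  • {2,7}:  v_{2} + v_{7} = v_{4} + v_{5} ; sig = ⟨2 | 1 1⟩
  • {3,9}:  v_{3} + v_{9} = v_{4} + v_{6} + v_{8} ; sig = ⟨2 | 1 1 1⟩
  • {2,9}:  v_{2} + v_{9} = 2·v_{4} + v_{5} + v_{6} + v_{8} ; sig = ⟨2 | 1 1 1 2⟩
  • {3,4,5}:  v_{3} + v_{4} + v_{5} = v_{2} ; sig = ⟨3 | 1⟩
  • {1,5,9}:  v_{1} + v_{5} + v_{9} = 2·v_{7} ; sig = ⟨3 | 2⟩
  • {1,2,6,8}:  v_{1} + v_{2} + v_{6} + v_{8} = 0 ; sig = ⟨4 | 0⟩
  • {4,6,7,8}:  v_{4} + v_{6} + v_{7} + v_{8} = v_{9} ; sig = ⟨4 | 1⟩
  • {1,4,5,6,8}:  v_{1} + v_{4} + v_{5} + v_{6} + v_{8} = v_{7} ; sig = ⟨5 | 1⟩

Hence PRS(X_Σ) =
    ⟨2 | 0⟩
    ⟨2 | 1 1⟩
    ⟨2 | 1 1 1⟩
    ⟨2 | 1 1 1 2⟩
    ⟨3 | 1⟩
    ⟨3 | 2⟩
    ⟨4 | 0⟩
    ⟨4 | 1⟩
    ⟨5 | 1⟩


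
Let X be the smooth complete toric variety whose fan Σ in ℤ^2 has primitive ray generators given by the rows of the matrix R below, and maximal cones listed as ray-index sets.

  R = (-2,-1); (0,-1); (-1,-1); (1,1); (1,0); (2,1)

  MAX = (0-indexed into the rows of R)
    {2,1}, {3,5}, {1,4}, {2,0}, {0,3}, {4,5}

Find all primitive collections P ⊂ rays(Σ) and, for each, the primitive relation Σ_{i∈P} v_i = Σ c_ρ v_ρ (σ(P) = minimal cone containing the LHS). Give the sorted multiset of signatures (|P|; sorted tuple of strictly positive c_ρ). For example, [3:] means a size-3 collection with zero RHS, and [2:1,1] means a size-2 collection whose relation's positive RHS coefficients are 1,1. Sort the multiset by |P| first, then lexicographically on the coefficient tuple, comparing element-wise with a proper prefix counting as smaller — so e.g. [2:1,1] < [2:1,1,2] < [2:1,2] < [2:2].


9 collections generate NE(X_Σ); each relation:

  • {0,5}:  v_{0} + v_{5} = 0  so sig = [2:]
  • {2,3}:  v_{2} + v_{3} = 0  so sig = [2:]
  • {0,4}:  v_{0} + v_{4} = v_{2}  so sig = [2:1]
  • {1,3}:  v_{1} + v_{3} = v_{4}  so sig = [2:1]
  • {2,4}:  v_{2} + v_{4} = v_{1}  so sig = [2:1]
  • {2,5}:  v_{2} + v_{5} = v_{4}  so sig = [2:1]
  • {3,4}:  v_{3} + v_{4} = v_{5}  so sig = [2:1]
  • {0,1}:  v_{0} + v_{1} = 2·v_{2}  so sig = [2:2]
  • {1,5}:  v_{1} + v_{5} = 2·v_{4}  so sig = [2:2]

Signatures (|P|; sorted positive RHS coefficients), sorted:
    |P|=2: 9 collections, coeffs (), (), (1), (1), (1), (1), (1), (2), (2)


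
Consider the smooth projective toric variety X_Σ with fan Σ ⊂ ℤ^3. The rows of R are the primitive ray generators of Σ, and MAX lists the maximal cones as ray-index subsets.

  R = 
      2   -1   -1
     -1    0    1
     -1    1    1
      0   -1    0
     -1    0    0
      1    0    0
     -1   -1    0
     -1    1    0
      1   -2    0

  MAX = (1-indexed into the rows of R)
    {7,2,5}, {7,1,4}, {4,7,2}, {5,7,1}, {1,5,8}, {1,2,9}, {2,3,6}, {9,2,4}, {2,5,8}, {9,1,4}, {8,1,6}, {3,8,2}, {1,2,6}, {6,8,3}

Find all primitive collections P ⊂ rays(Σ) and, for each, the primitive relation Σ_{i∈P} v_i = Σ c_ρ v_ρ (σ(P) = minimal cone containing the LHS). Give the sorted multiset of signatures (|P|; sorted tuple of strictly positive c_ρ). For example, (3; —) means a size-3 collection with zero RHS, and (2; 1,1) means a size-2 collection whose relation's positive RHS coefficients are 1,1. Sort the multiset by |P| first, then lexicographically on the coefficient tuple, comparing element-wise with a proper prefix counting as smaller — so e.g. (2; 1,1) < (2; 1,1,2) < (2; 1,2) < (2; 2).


20 collections generate NE(X_Σ); each relation:

  {5,6}:  v_{5} + v_{6} = 0  ⟹  sig = (2; —)
  {1,3}:  v_{1} + v_{3} = v_{6}  ⟹  sig = (2; 1)
  {3,4}:  v_{3} + v_{4} = v_{2}  ⟹  sig = (2; 1)
  {4,5}:  v_{4} + v_{5} = v_{7}  ⟹  sig = (2; 1)
  {4,8}:  v_{4} + v_{8} = v_{5}  ⟹  sig = (2; 1)
  {6,7}:  v_{6} + v_{7} = v_{4}  ⟹  sig = (2; 1)
  {8,9}:  v_{8} + v_{9} = v_{4}  ⟹  sig = (2; 1)
  {3,5}:  v_{3} + v_{5} = v_{2} + v_{8}  ⟹  sig = (2; 1,1)
  {3,7}:  v_{3} + v_{7} = v_{2} + v_{5}  ⟹  sig = (2; 1,1)
  {4,6}:  v_{4} + v_{6} = v_{1} + v_{2}  ⟹  sig = (2; 1,1)
  {3,9}:  v_{3} + v_{9} = v_{1} + 2·v_{2}  ⟹  sig = (2; 1,2)
  {5,9}:  v_{5} + v_{9} = 2·v_{4}  ⟹  sig = (2; 2)
  {7,8}:  v_{7} + v_{8} = 2·v_{5}  ⟹  sig = (2; 2)
  {6,9}:  v_{6} + v_{9} = 2·v_{1} + 2·v_{2}  ⟹  sig = (2; 2,2)
  {7,9}:  v_{7} + v_{9} = 3·v_{4}  ⟹  sig = (2; 3)
  {1,2,8}:  v_{1} + v_{2} + v_{8} = 0  ⟹  sig = (3; —)
  {1,2,4}:  v_{1} + v_{2} + v_{4} = v_{9}  ⟹  sig = (3; 1)
  {1,2,5}:  v_{1} + v_{2} + v_{5} = v_{4}  ⟹  sig = (3; 1)
  {2,6,8}:  v_{2} + v_{6} + v_{8} = v_{3}  ⟹  sig = (3; 1)
  {1,2,7}:  v_{1} + v_{2} + v_{7} = 2·v_{4}  ⟹  sig = (3; 2)

Sorted signature multiset PRS(X):
{ (2; —),  (2; 1) ×6,  (2; 1,1) ×3,  (2; 1,2),  (2; 2) ×2,  (2; 2,2),  (2; 3),  (3; —),  (3; 1) ×3,  (3; 2) }


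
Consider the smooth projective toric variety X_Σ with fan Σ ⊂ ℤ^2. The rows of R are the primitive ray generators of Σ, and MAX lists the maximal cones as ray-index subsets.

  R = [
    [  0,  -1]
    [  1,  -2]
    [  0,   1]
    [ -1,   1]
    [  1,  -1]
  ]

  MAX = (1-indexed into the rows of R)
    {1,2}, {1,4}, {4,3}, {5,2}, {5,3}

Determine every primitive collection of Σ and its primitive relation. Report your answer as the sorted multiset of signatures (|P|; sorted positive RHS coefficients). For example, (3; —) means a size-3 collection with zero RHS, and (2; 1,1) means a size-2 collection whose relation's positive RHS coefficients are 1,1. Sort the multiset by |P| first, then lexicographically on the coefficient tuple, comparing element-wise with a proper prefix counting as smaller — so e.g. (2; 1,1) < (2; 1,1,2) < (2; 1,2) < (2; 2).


5 collections generate NE(X_Σ); each relation:

  P={1,3}:  v_{1} + v_{3} = 0  →  sig = (2; —)
  P={4,5}:  v_{4} + v_{5} = 0  →  sig = (2; —)
  P={1,5}:  v_{1} + v_{5} = v_{2}  →  sig = (2; 1)
  P={2,3}:  v_{2} + v_{3} = v_{5}  →  sig = (2; 1)
  P={2,4}:  v_{2} + v_{4} = v_{1}  →  sig = (2; 1)

Signatures (|P|; sorted positive RHS coefficients), sorted:
    |P|=2: 5 collections, coeffs (), (), (1), (1), (1)


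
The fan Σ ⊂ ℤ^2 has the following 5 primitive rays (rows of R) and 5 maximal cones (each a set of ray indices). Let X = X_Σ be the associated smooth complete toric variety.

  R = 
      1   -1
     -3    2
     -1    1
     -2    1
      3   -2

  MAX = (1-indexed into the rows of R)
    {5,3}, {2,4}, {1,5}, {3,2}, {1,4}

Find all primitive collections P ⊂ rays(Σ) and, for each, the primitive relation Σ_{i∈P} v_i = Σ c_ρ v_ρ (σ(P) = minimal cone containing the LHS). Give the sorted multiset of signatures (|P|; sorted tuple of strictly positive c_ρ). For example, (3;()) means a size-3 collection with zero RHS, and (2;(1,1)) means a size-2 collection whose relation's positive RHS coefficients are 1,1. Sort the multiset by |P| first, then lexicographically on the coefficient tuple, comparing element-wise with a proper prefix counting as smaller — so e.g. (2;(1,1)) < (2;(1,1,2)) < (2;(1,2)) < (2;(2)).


The 5 primitive collections of Σ (r=5, n=2):

  • {1,3}:  v_{1} + v_{3} = 0 ; sig = (2;())
  • {2,5}:  v_{2} + v_{5} = 0 ; sig = (2;())
  • {1,2}:  v_{1} + v_{2} = v_{4} ; sig = (2;(1))
  • {3,4}:  v_{3} + v_{4} = v_{2} ; sig = (2;(1))
  • {4,5}:  v_{4} + v_{5} = v_{1} ; sig = (2;(1))

so the primitive-relation signature multiset is
{ (2;()) ×2,  (2;(1)) ×3 }


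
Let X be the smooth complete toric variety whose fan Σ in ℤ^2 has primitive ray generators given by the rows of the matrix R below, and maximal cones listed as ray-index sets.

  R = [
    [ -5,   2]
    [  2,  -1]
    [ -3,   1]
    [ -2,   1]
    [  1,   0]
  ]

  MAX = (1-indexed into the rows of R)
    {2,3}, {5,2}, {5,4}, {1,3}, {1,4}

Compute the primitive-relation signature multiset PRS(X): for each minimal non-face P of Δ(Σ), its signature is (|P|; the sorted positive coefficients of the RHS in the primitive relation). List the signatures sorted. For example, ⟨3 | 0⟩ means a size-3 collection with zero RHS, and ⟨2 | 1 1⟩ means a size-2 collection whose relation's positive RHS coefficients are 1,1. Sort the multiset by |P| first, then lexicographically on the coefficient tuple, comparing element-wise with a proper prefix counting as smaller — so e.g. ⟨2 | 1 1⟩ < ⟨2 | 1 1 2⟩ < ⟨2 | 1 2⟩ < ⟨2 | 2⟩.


Minimal non-faces — 5 found among 5 rays, 5 max cones:

  {2,4}:  v_{2} + v_{4} = 0  ⟹  sig = ⟨2 | 0⟩
  {1,2}:  v_{1} + v_{2} = v_{3}  ⟹  sig = ⟨2 | 1⟩
  {3,4}:  v_{3} + v_{4} = v_{1}  ⟹  sig = ⟨2 | 1⟩
  {3,5}:  v_{3} + v_{5} = v_{4}  ⟹  sig = ⟨2 | 1⟩
  {1,5}:  v_{1} + v_{5} = 2·v_{4}  ⟹  sig = ⟨2 | 2⟩

so the primitive-relation signature multiset is
    |P|=2: 5 collections, coeffs (), (1), (1), (1), (2)


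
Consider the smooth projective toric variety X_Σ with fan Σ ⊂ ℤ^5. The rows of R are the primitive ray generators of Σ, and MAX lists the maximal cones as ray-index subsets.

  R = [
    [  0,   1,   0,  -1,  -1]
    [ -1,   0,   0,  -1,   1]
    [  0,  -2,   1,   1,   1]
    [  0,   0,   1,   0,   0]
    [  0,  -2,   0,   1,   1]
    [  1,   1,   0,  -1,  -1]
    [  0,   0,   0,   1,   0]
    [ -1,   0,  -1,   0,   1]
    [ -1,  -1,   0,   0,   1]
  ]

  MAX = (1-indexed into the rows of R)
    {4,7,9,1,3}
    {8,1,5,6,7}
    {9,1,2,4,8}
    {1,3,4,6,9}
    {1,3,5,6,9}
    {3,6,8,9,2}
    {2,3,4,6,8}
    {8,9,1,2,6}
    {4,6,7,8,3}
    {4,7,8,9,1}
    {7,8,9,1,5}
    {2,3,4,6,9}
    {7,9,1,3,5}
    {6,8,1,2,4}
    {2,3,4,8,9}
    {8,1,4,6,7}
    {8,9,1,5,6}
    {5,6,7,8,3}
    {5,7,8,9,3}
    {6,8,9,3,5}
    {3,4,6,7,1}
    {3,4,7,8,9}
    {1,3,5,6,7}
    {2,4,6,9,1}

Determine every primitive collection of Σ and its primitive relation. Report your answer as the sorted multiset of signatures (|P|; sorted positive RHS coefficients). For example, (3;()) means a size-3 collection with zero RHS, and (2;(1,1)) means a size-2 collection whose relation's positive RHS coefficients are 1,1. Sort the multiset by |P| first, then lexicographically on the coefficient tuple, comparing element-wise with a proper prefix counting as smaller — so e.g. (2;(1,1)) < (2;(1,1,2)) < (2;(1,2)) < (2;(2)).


Primitive collections (7):

  {4,5}:  v_{4} + v_{5} = v_{3} ; sig = (2;(1))
  {2,7}:  v_{2} + v_{7} = v_{4} + v_{8} ; sig = (2;(1,1))
  {2,5}:  v_{2} + v_{5} = v_{3} + v_{6} + v_{8} + v_{9} ; sig = (2;(1,1,1,1))
  {6,7,9}:  v_{6} + v_{7} + v_{9} = 0 ; sig = (3;())
  {1,3,8}:  v_{1} + v_{3} + v_{8} = v_{9} ; sig = (3;(1))
  {1,2,3}:  v_{1} + v_{2} + v_{3} = v_{4} + v_{6} + 2·v_{9} ; sig = (3;(1,1,2))
  {4,6,8,9}:  v_{4} + v_{6} + v_{8} + v_{9} = v_{2} ; sig = (4;(1))

so the primitive-relation signature multiset is
{ (2;(1)),  (2;(1,1)),  (2;(1,1,1,1)),  (3;()),  (3;(1)),  (3;(1,1,2)),  (4;(1)) }
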